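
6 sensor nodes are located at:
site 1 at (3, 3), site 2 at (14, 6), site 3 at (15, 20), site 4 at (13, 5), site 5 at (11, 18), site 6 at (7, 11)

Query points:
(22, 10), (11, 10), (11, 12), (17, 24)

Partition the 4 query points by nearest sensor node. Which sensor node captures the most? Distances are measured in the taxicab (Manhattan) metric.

(22, 10) — d to each: site 1:26, site 2:12, site 3:17, site 4:14, site 5:19, site 6:16 → nearest is site 2
(11, 10) — d to each: site 1:15, site 2:7, site 3:14, site 4:7, site 5:8, site 6:5 → nearest is site 6
(11, 12) — d to each: site 1:17, site 2:9, site 3:12, site 4:9, site 5:6, site 6:5 → nearest is site 6
(17, 24) — d to each: site 1:35, site 2:21, site 3:6, site 4:23, site 5:12, site 6:23 → nearest is site 3
Tally — site 2:1, site 3:1, site 6:2. site 6 captures the most (2).

site 6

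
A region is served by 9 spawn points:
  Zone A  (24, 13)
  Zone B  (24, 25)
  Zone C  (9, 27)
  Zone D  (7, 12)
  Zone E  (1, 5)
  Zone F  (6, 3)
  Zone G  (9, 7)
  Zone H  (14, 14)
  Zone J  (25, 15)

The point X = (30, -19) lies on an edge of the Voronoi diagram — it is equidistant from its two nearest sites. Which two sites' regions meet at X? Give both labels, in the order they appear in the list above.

Squared distances from X to each site:
d²(X, Zone A) = (30−24)² + (-19−13)² = 36 + 1024 = 1060
d²(X, Zone B) = (30−24)² + (-19−25)² = 36 + 1936 = 1972
d²(X, Zone C) = (30−9)² + (-19−27)² = 441 + 2116 = 2557
d²(X, Zone D) = (30−7)² + (-19−12)² = 529 + 961 = 1490
d²(X, Zone E) = (30−1)² + (-19−5)² = 841 + 576 = 1417
d²(X, Zone F) = (30−6)² + (-19−3)² = 576 + 484 = 1060
d²(X, Zone G) = (30−9)² + (-19−7)² = 441 + 676 = 1117
d²(X, Zone H) = (30−14)² + (-19−14)² = 256 + 1089 = 1345
d²(X, Zone J) = (30−25)² + (-19−15)² = 25 + 1156 = 1181
X is equidistant from Zone A and Zone F (both at squared distance 1060), and every other site is strictly farther — so X lies on the Zone A–Zone F Voronoi edge.

Zone A and Zone F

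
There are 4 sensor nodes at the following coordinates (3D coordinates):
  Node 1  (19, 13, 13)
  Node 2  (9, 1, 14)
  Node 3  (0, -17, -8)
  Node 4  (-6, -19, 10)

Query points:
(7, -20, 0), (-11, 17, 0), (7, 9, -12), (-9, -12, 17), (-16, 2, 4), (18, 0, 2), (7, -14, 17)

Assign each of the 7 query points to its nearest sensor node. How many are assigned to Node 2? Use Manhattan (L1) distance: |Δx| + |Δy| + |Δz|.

(7, -20, 0) — d to each: Node 1:58, Node 2:37, Node 3:18, Node 4:24 → nearest is Node 3
(-11, 17, 0) — d to each: Node 1:47, Node 2:50, Node 3:53, Node 4:51 → nearest is Node 1
(7, 9, -12) — d to each: Node 1:41, Node 2:36, Node 3:37, Node 4:63 → nearest is Node 2
(-9, -12, 17) — d to each: Node 1:57, Node 2:34, Node 3:39, Node 4:17 → nearest is Node 4
(-16, 2, 4) — d to each: Node 1:55, Node 2:36, Node 3:47, Node 4:37 → nearest is Node 2
(18, 0, 2) — d to each: Node 1:25, Node 2:22, Node 3:45, Node 4:51 → nearest is Node 2
(7, -14, 17) — d to each: Node 1:43, Node 2:20, Node 3:35, Node 4:25 → nearest is Node 2
4 of the 7 points have Node 2 as nearest.

4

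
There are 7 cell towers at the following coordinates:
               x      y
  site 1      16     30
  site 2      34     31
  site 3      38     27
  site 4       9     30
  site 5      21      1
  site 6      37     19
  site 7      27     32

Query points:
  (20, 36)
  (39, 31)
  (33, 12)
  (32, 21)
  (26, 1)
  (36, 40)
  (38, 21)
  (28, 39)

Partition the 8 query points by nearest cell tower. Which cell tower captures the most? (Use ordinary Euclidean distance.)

site 6

(20, 36) — d² to each: site 1:52, site 2:221, site 3:405, site 4:157, site 5:1226, site 6:578, site 7:65 → nearest is site 1
(39, 31) — d² to each: site 1:530, site 2:25, site 3:17, site 4:901, site 5:1224, site 6:148, site 7:145 → nearest is site 3
(33, 12) — d² to each: site 1:613, site 2:362, site 3:250, site 4:900, site 5:265, site 6:65, site 7:436 → nearest is site 6
(32, 21) — d² to each: site 1:337, site 2:104, site 3:72, site 4:610, site 5:521, site 6:29, site 7:146 → nearest is site 6
(26, 1) — d² to each: site 1:941, site 2:964, site 3:820, site 4:1130, site 5:25, site 6:445, site 7:962 → nearest is site 5
(36, 40) — d² to each: site 1:500, site 2:85, site 3:173, site 4:829, site 5:1746, site 6:442, site 7:145 → nearest is site 2
(38, 21) — d² to each: site 1:565, site 2:116, site 3:36, site 4:922, site 5:689, site 6:5, site 7:242 → nearest is site 6
(28, 39) — d² to each: site 1:225, site 2:100, site 3:244, site 4:442, site 5:1493, site 6:481, site 7:50 → nearest is site 7
Tally — site 1:1, site 2:1, site 3:1, site 5:1, site 6:3, site 7:1. site 6 captures the most (3).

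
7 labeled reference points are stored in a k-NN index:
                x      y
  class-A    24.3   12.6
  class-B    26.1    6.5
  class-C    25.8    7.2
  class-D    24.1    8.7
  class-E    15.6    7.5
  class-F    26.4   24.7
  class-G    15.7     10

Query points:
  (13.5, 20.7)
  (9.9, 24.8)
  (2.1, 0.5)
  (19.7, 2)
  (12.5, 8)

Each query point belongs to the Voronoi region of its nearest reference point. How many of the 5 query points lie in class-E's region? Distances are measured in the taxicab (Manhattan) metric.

3

(13.5, 20.7) — d to each: class-A:18.9, class-B:26.8, class-C:25.8, class-D:22.6, class-E:15.3, class-F:16.9, class-G:12.9 → nearest is class-G
(9.9, 24.8) — d to each: class-A:26.6, class-B:34.5, class-C:33.5, class-D:30.3, class-E:23, class-F:16.6, class-G:20.6 → nearest is class-F
(2.1, 0.5) — d to each: class-A:34.3, class-B:30, class-C:30.4, class-D:30.2, class-E:20.5, class-F:48.5, class-G:23.1 → nearest is class-E
(19.7, 2) — d to each: class-A:15.2, class-B:10.9, class-C:11.3, class-D:11.1, class-E:9.6, class-F:29.4, class-G:12 → nearest is class-E
(12.5, 8) — d to each: class-A:16.4, class-B:15.1, class-C:14.1, class-D:12.3, class-E:3.6, class-F:30.6, class-G:5.2 → nearest is class-E
3 of the 5 points have class-E as nearest.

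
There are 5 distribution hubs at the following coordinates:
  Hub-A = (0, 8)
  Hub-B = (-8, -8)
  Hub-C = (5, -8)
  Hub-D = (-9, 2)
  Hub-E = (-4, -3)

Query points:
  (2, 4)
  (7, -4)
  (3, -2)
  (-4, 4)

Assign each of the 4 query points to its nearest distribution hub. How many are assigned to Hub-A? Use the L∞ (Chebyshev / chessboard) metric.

2

(2, 4) — d to each: Hub-A:4, Hub-B:12, Hub-C:12, Hub-D:11, Hub-E:7 → nearest is Hub-A
(7, -4) — d to each: Hub-A:12, Hub-B:15, Hub-C:4, Hub-D:16, Hub-E:11 → nearest is Hub-C
(3, -2) — d to each: Hub-A:10, Hub-B:11, Hub-C:6, Hub-D:12, Hub-E:7 → nearest is Hub-C
(-4, 4) — d to each: Hub-A:4, Hub-B:12, Hub-C:12, Hub-D:5, Hub-E:7 → nearest is Hub-A
2 of the 4 points have Hub-A as nearest.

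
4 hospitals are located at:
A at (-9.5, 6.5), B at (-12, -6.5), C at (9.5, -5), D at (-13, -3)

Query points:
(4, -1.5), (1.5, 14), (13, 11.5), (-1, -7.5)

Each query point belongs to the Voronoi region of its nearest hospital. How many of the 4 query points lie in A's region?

1

(4, -1.5) — d² to each: A:246.25, B:281, C:42.5, D:291.25 → nearest is C
(1.5, 14) — d² to each: A:177.25, B:602.5, C:425, D:499.25 → nearest is A
(13, 11.5) — d² to each: A:531.25, B:949, C:284.5, D:886.25 → nearest is C
(-1, -7.5) — d² to each: A:268.25, B:122, C:116.5, D:164.25 → nearest is C
1 of the 4 points has A as nearest.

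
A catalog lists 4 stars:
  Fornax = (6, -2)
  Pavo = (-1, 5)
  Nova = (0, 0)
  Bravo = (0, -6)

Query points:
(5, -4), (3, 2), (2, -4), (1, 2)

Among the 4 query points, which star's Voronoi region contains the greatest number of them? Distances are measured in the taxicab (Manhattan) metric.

Nova

(5, -4) — d to each: Fornax:3, Pavo:15, Nova:9, Bravo:7 → nearest is Fornax
(3, 2) — d to each: Fornax:7, Pavo:7, Nova:5, Bravo:11 → nearest is Nova
(2, -4) — d to each: Fornax:6, Pavo:12, Nova:6, Bravo:4 → nearest is Bravo
(1, 2) — d to each: Fornax:9, Pavo:5, Nova:3, Bravo:9 → nearest is Nova
Tally — Fornax:1, Nova:2, Bravo:1. Nova captures the most (2).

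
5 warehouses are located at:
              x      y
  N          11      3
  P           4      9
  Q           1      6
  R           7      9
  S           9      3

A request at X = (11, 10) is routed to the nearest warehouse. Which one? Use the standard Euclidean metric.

Compare squared distances (the ordering matches that of the actual distances):
|XN|² = (11−11)² + (10−3)² = 0 + 49 = 49
|XP|² = (11−4)² + (10−9)² = 49 + 1 = 50
|XQ|² = (11−1)² + (10−6)² = 100 + 16 = 116
|XR|² = (11−7)² + (10−9)² = 16 + 1 = 17
|XS|² = (11−9)² + (10−3)² = 4 + 49 = 53
R is nearest.

R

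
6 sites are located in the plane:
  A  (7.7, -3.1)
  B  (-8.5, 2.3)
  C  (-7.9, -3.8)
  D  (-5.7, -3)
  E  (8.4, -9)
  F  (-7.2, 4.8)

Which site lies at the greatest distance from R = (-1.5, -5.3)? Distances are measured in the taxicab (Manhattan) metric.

F

d(R,A) = |-1.5−7.7| + |-5.3−(-3.1)| = 9.2 + 2.2 = 11.4
d(R,B) = |-1.5−(-8.5)| + |-5.3−2.3| = 7 + 7.6 = 14.6
d(R,C) = |-1.5−(-7.9)| + |-5.3−(-3.8)| = 6.4 + 1.5 = 7.9
d(R,D) = |-1.5−(-5.7)| + |-5.3−(-3)| = 4.2 + 2.3 = 6.5
d(R,E) = |-1.5−8.4| + |-5.3−(-9)| = 9.9 + 3.7 = 13.6
d(R,F) = |-1.5−(-7.2)| + |-5.3−4.8| = 5.7 + 10.1 = 15.8
The largest is to F.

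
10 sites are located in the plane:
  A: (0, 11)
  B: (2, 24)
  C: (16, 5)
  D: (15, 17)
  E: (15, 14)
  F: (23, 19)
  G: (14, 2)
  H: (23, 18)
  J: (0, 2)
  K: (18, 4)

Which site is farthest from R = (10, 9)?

B

Squared Euclidean distances:
|RA|² = (10−0)² + (9−11)² = 100 + 4 = 104
|RB|² = (10−2)² + (9−24)² = 64 + 225 = 289
|RC|² = (10−16)² + (9−5)² = 36 + 16 = 52
|RD|² = (10−15)² + (9−17)² = 25 + 64 = 89
|RE|² = (10−15)² + (9−14)² = 25 + 25 = 50
|RF|² = (10−23)² + (9−19)² = 169 + 100 = 269
|RG|² = (10−14)² + (9−2)² = 16 + 49 = 65
|RH|² = (10−23)² + (9−18)² = 169 + 81 = 250
|RJ|² = (10−0)² + (9−2)² = 100 + 49 = 149
|RK|² = (10−18)² + (9−4)² = 64 + 25 = 89
The largest is to B.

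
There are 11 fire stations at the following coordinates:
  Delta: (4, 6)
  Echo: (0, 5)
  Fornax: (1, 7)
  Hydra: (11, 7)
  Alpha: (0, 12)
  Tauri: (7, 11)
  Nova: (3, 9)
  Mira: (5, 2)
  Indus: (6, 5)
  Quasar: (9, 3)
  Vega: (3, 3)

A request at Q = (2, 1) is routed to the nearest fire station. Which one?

Since √ is increasing, it suffices to compare squared distances:
d²(Q, Delta) = 4 + 25 = 29
d²(Q, Echo) = 4 + 16 = 20
d²(Q, Fornax) = 1 + 36 = 37
d²(Q, Hydra) = 81 + 36 = 117
d²(Q, Alpha) = 4 + 121 = 125
d²(Q, Tauri) = 25 + 100 = 125
d²(Q, Nova) = 1 + 64 = 65
d²(Q, Mira) = 9 + 1 = 10
d²(Q, Indus) = 16 + 16 = 32
d²(Q, Quasar) = 49 + 4 = 53
d²(Q, Vega) = 1 + 4 = 5
Minimum is at Vega.

Vega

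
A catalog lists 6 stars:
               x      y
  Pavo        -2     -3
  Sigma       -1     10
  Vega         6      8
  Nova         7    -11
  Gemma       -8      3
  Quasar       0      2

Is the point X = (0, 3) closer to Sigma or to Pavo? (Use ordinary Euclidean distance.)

Compare squared distances:
d²(X, Sigma) = (0−(-1))² + (3−10)² = 1 + 49 = 50
d²(X, Pavo) = (0−(-2))² + (3−(-3))² = 4 + 36 = 40
50 > 40, so Pavo is closer.

Pavo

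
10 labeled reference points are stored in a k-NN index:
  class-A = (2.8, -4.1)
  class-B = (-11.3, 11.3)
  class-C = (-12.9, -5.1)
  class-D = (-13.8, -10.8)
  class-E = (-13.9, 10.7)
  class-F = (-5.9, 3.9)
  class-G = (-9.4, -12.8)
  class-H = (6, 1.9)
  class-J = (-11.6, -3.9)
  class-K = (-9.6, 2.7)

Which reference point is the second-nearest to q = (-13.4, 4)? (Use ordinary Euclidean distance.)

class-E

Since √ is increasing, it suffices to compare squared distances:
d²(q, class-A) = 262.44 + 65.61 = 328.05
d²(q, class-B) = 4.41 + 53.29 = 57.7
d²(q, class-C) = 0.25 + 82.81 = 83.06
d²(q, class-D) = 0.16 + 219.04 = 219.2
d²(q, class-E) = 0.25 + 44.89 = 45.14
d²(q, class-F) = 56.25 + 0.01 = 56.26
d²(q, class-G) = 16 + 282.24 = 298.24
d²(q, class-H) = 376.36 + 4.41 = 380.77
d²(q, class-J) = 3.24 + 62.41 = 65.65
d²(q, class-K) = 14.44 + 1.69 = 16.13
Sorted ascending: class-K, class-E, class-F, … — the second-nearest is class-E.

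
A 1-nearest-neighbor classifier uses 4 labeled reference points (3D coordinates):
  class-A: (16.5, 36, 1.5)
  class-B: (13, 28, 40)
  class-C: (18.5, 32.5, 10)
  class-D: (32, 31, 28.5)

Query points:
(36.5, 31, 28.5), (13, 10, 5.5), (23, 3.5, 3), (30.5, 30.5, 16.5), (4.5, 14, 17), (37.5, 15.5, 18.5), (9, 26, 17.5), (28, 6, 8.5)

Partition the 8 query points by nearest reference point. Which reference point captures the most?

class-C

(36.5, 31, 28.5) — d² to each: class-A:1154, class-B:693.5, class-C:668.5, class-D:20.25 → nearest is class-D
(13, 10, 5.5) — d² to each: class-A:704.25, class-B:1514.25, class-C:556.75, class-D:1331 → nearest is class-C
(23, 3.5, 3) — d² to each: class-A:1100.75, class-B:2069.25, class-C:910.25, class-D:1487.5 → nearest is class-C
(30.5, 30.5, 16.5) — d² to each: class-A:451.25, class-B:864.75, class-C:190.25, class-D:146.5 → nearest is class-D
(4.5, 14, 17) — d² to each: class-A:868.25, class-B:797.25, class-C:587.25, class-D:1177.5 → nearest is class-C
(37.5, 15.5, 18.5) — d² to each: class-A:1150.25, class-B:1218.75, class-C:722.25, class-D:370.5 → nearest is class-D
(9, 26, 17.5) — d² to each: class-A:412.25, class-B:526.25, class-C:188.75, class-D:675 → nearest is class-C
(28, 6, 8.5) — d² to each: class-A:1081.25, class-B:1701.25, class-C:794.75, class-D:1041 → nearest is class-C
Tally — class-C:5, class-D:3. class-C captures the most (5).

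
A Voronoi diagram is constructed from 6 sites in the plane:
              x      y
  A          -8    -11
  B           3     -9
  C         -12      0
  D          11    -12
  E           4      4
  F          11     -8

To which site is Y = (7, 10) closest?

Since √ is increasing, it suffices to compare squared distances:
|YA|² = (7−(-8))² + (10−(-11))² = 225 + 441 = 666
|YB|² = (7−3)² + (10−(-9))² = 16 + 361 = 377
|YC|² = (7−(-12))² + (10−0)² = 361 + 100 = 461
|YD|² = (7−11)² + (10−(-12))² = 16 + 484 = 500
|YE|² = (7−4)² + (10−4)² = 9 + 36 = 45
|YF|² = (7−11)² + (10−(-8))² = 16 + 324 = 340
E is nearest.

E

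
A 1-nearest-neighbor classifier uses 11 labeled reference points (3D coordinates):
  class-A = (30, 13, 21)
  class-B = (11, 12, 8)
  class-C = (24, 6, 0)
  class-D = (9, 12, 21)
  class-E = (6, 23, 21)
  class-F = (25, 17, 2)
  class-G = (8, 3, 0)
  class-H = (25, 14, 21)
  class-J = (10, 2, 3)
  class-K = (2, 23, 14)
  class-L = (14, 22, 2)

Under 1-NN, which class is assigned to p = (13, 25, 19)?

Since √ is increasing, it suffices to compare squared distances:
d²(p, class-A) = (13−30)² + (25−13)² + (19−21)² = 289 + 144 + 4 = 437
d²(p, class-B) = (13−11)² + (25−12)² + (19−8)² = 4 + 169 + 121 = 294
d²(p, class-C) = (13−24)² + (25−6)² + (19−0)² = 121 + 361 + 361 = 843
d²(p, class-D) = (13−9)² + (25−12)² + (19−21)² = 16 + 169 + 4 = 189
d²(p, class-E) = (13−6)² + (25−23)² + (19−21)² = 49 + 4 + 4 = 57
d²(p, class-F) = (13−25)² + (25−17)² + (19−2)² = 144 + 64 + 289 = 497
d²(p, class-G) = (13−8)² + (25−3)² + (19−0)² = 25 + 484 + 361 = 870
d²(p, class-H) = (13−25)² + (25−14)² + (19−21)² = 144 + 121 + 4 = 269
d²(p, class-J) = (13−10)² + (25−2)² + (19−3)² = 9 + 529 + 256 = 794
d²(p, class-K) = (13−2)² + (25−23)² + (19−14)² = 121 + 4 + 25 = 150
d²(p, class-L) = (13−14)² + (25−22)² + (19−2)² = 1 + 9 + 289 = 299
class-E is nearest.

class-E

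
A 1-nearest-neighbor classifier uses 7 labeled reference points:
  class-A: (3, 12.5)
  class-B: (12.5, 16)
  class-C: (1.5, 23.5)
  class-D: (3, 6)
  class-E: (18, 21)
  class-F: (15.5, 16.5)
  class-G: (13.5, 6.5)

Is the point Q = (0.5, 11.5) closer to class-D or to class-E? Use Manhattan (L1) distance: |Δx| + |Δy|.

d(Q, class-D) = |0.5−3| + |11.5−6| = 2.5 + 5.5 = 8
d(Q, class-E) = |0.5−18| + |11.5−21| = 17.5 + 9.5 = 27
8 < 27, so class-D is closer.

class-D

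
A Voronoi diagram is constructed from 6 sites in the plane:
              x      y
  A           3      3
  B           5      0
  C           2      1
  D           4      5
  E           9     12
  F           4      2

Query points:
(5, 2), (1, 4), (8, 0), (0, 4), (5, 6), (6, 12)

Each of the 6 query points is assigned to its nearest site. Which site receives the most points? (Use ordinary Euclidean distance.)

(5, 2) — d² to each: A:5, B:4, C:10, D:10, E:116, F:1 → nearest is F
(1, 4) — d² to each: A:5, B:32, C:10, D:10, E:128, F:13 → nearest is A
(8, 0) — d² to each: A:34, B:9, C:37, D:41, E:145, F:20 → nearest is B
(0, 4) — d² to each: A:10, B:41, C:13, D:17, E:145, F:20 → nearest is A
(5, 6) — d² to each: A:13, B:36, C:34, D:2, E:52, F:17 → nearest is D
(6, 12) — d² to each: A:90, B:145, C:137, D:53, E:9, F:104 → nearest is E
Tally — A:2, B:1, D:1, E:1, F:1. A captures the most (2).

A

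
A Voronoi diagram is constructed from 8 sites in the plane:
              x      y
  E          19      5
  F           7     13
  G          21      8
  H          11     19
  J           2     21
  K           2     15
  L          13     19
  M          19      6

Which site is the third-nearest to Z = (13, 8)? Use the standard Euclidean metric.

Since √ is increasing, it suffices to compare squared distances:
|ZE|² = (13−19)² + (8−5)² = 36 + 9 = 45
|ZF|² = (13−7)² + (8−13)² = 36 + 25 = 61
|ZG|² = (13−21)² + (8−8)² = 64 + 0 = 64
|ZH|² = (13−11)² + (8−19)² = 4 + 121 = 125
|ZJ|² = (13−2)² + (8−21)² = 121 + 169 = 290
|ZK|² = (13−2)² + (8−15)² = 121 + 49 = 170
|ZL|² = (13−13)² + (8−19)² = 0 + 121 = 121
|ZM|² = (13−19)² + (8−6)² = 36 + 4 = 40
Sorted ascending: M, E, F, G, … — the third-nearest is F.

F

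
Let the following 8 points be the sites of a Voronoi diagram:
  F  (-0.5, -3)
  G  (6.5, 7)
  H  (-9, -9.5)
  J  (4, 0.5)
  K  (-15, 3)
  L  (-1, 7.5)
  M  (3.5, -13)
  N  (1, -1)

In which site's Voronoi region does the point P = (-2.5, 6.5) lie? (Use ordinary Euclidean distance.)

Squared Euclidean distances:
|PF|² = (-2.5−(-0.5))² + (6.5−(-3))² = 4 + 90.25 = 94.25
|PG|² = (-2.5−6.5)² + (6.5−7)² = 81 + 0.25 = 81.25
|PH|² = (-2.5−(-9))² + (6.5−(-9.5))² = 42.25 + 256 = 298.25
|PJ|² = (-2.5−4)² + (6.5−0.5)² = 42.25 + 36 = 78.25
|PK|² = (-2.5−(-15))² + (6.5−3)² = 156.25 + 12.25 = 168.5
|PL|² = (-2.5−(-1))² + (6.5−7.5)² = 2.25 + 1 = 3.25
|PM|² = (-2.5−3.5)² + (6.5−(-13))² = 36 + 380.25 = 416.25
|PN|² = (-2.5−1)² + (6.5−(-1))² = 12.25 + 56.25 = 68.5
Minimum is at L.

L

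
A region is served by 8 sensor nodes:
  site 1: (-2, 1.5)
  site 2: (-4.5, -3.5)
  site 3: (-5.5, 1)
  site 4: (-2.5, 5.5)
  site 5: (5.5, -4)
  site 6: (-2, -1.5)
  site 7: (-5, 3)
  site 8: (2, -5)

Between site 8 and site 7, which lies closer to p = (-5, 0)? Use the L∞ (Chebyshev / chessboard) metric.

d(p, site 8) = max(7, 5) = 7
d(p, site 7) = max(0, 3) = 3
7 > 3, so site 7 is closer.

site 7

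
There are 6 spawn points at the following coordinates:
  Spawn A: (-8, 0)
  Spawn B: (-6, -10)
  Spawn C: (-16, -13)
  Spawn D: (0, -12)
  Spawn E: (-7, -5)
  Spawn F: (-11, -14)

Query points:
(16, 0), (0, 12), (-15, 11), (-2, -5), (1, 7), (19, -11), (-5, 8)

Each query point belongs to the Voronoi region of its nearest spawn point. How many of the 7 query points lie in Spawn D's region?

2

(16, 0) — d² to each: Spawn A:576, Spawn B:584, Spawn C:1193, Spawn D:400, Spawn E:554, Spawn F:925 → nearest is Spawn D
(0, 12) — d² to each: Spawn A:208, Spawn B:520, Spawn C:881, Spawn D:576, Spawn E:338, Spawn F:797 → nearest is Spawn A
(-15, 11) — d² to each: Spawn A:170, Spawn B:522, Spawn C:577, Spawn D:754, Spawn E:320, Spawn F:641 → nearest is Spawn A
(-2, -5) — d² to each: Spawn A:61, Spawn B:41, Spawn C:260, Spawn D:53, Spawn E:25, Spawn F:162 → nearest is Spawn E
(1, 7) — d² to each: Spawn A:130, Spawn B:338, Spawn C:689, Spawn D:362, Spawn E:208, Spawn F:585 → nearest is Spawn A
(19, -11) — d² to each: Spawn A:850, Spawn B:626, Spawn C:1229, Spawn D:362, Spawn E:712, Spawn F:909 → nearest is Spawn D
(-5, 8) — d² to each: Spawn A:73, Spawn B:325, Spawn C:562, Spawn D:425, Spawn E:173, Spawn F:520 → nearest is Spawn A
2 of the 7 points have Spawn D as nearest.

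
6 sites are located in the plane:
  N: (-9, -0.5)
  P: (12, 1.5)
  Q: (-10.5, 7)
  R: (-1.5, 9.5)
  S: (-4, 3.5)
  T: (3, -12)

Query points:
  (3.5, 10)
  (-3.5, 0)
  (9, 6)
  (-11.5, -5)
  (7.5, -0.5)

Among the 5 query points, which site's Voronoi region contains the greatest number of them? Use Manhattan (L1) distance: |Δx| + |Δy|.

(3.5, 10) — d to each: N:23, P:17, Q:17, R:5.5, S:14, T:22.5 → nearest is R
(-3.5, 0) — d to each: N:6, P:17, Q:14, R:11.5, S:4, T:18.5 → nearest is S
(9, 6) — d to each: N:24.5, P:7.5, Q:20.5, R:14, S:15.5, T:24 → nearest is P
(-11.5, -5) — d to each: N:7, P:30, Q:13, R:24.5, S:16, T:21.5 → nearest is N
(7.5, -0.5) — d to each: N:16.5, P:6.5, Q:25.5, R:19, S:15.5, T:16 → nearest is P
Tally — N:1, P:2, R:1, S:1. P captures the most (2).

P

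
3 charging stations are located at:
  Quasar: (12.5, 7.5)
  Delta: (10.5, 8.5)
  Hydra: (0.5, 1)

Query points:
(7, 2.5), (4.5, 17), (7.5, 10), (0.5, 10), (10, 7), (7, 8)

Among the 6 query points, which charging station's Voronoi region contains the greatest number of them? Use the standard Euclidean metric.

Delta

(7, 2.5) — d² to each: Quasar:55.25, Delta:48.25, Hydra:44.5 → nearest is Hydra
(4.5, 17) — d² to each: Quasar:154.25, Delta:108.25, Hydra:272 → nearest is Delta
(7.5, 10) — d² to each: Quasar:31.25, Delta:11.25, Hydra:130 → nearest is Delta
(0.5, 10) — d² to each: Quasar:150.25, Delta:102.25, Hydra:81 → nearest is Hydra
(10, 7) — d² to each: Quasar:6.5, Delta:2.5, Hydra:126.25 → nearest is Delta
(7, 8) — d² to each: Quasar:30.5, Delta:12.5, Hydra:91.25 → nearest is Delta
Tally — Delta:4, Hydra:2. Delta captures the most (4).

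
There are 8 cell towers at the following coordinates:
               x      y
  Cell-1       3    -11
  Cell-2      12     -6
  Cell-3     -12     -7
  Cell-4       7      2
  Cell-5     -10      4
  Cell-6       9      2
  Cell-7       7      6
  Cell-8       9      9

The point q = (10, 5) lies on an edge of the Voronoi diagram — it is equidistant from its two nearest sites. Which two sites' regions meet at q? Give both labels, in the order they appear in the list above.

Squared distances from q to each site:
d²(q, Cell-1) = (10−3)² + (5−(-11))² = 49 + 256 = 305
d²(q, Cell-2) = (10−12)² + (5−(-6))² = 4 + 121 = 125
d²(q, Cell-3) = (10−(-12))² + (5−(-7))² = 484 + 144 = 628
d²(q, Cell-4) = (10−7)² + (5−2)² = 9 + 9 = 18
d²(q, Cell-5) = (10−(-10))² + (5−4)² = 400 + 1 = 401
d²(q, Cell-6) = (10−9)² + (5−2)² = 1 + 9 = 10
d²(q, Cell-7) = (10−7)² + (5−6)² = 9 + 1 = 10
d²(q, Cell-8) = (10−9)² + (5−9)² = 1 + 16 = 17
q is equidistant from Cell-6 and Cell-7 (both at squared distance 10), and every other site is strictly farther — so q lies on the Cell-6–Cell-7 Voronoi edge.

Cell-6 and Cell-7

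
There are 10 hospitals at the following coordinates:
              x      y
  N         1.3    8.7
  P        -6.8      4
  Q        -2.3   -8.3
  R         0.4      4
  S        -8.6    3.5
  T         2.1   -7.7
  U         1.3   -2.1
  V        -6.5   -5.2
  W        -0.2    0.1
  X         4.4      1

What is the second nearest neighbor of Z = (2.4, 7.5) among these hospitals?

Squared Euclidean distances:
|ZN|² = 1.21 + 1.44 = 2.65
|ZP|² = 84.64 + 12.25 = 96.89
|ZQ|² = 22.09 + 249.64 = 271.73
|ZR|² = 4 + 12.25 = 16.25
|ZS|² = 121 + 16 = 137
|ZT|² = 0.09 + 231.04 = 231.13
|ZU|² = 1.21 + 92.16 = 93.37
|ZV|² = 79.21 + 161.29 = 240.5
|ZW|² = 6.76 + 54.76 = 61.52
|ZX|² = 4 + 42.25 = 46.25
Sorted ascending: N, R, X, … — the second-nearest is R.

R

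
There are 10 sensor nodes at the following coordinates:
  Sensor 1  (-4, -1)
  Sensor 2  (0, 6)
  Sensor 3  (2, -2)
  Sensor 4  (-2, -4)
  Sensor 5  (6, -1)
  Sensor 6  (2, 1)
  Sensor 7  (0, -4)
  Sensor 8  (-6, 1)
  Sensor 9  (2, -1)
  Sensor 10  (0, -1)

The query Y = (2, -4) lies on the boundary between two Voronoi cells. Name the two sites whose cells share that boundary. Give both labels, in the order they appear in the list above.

Sensor 3 and Sensor 7

Squared distances from Y to each site:
d²(Y, Sensor 1) = (2−(-4))² + (-4−(-1))² = 36 + 9 = 45
d²(Y, Sensor 2) = (2−0)² + (-4−6)² = 4 + 100 = 104
d²(Y, Sensor 3) = (2−2)² + (-4−(-2))² = 0 + 4 = 4
d²(Y, Sensor 4) = (2−(-2))² + (-4−(-4))² = 16 + 0 = 16
d²(Y, Sensor 5) = (2−6)² + (-4−(-1))² = 16 + 9 = 25
d²(Y, Sensor 6) = (2−2)² + (-4−1)² = 0 + 25 = 25
d²(Y, Sensor 7) = (2−0)² + (-4−(-4))² = 4 + 0 = 4
d²(Y, Sensor 8) = (2−(-6))² + (-4−1)² = 64 + 25 = 89
d²(Y, Sensor 9) = (2−2)² + (-4−(-1))² = 0 + 9 = 9
d²(Y, Sensor 10) = (2−0)² + (-4−(-1))² = 4 + 9 = 13
Y is equidistant from Sensor 3 and Sensor 7 (both at squared distance 4), and every other site is strictly farther — so Y lies on the Sensor 3–Sensor 7 Voronoi edge.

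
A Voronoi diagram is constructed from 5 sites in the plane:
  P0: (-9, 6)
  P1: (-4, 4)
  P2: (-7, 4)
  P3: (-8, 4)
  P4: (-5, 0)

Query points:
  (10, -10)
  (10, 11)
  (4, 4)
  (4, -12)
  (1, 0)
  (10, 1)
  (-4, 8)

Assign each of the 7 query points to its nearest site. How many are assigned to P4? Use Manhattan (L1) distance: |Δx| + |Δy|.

4

(10, -10) — d to each: P0:35, P1:28, P2:31, P3:32, P4:25 → nearest is P4
(10, 11) — d to each: P0:24, P1:21, P2:24, P3:25, P4:26 → nearest is P1
(4, 4) — d to each: P0:15, P1:8, P2:11, P3:12, P4:13 → nearest is P1
(4, -12) — d to each: P0:31, P1:24, P2:27, P3:28, P4:21 → nearest is P4
(1, 0) — d to each: P0:16, P1:9, P2:12, P3:13, P4:6 → nearest is P4
(10, 1) — d to each: P0:24, P1:17, P2:20, P3:21, P4:16 → nearest is P4
(-4, 8) — d to each: P0:7, P1:4, P2:7, P3:8, P4:9 → nearest is P1
4 of the 7 points have P4 as nearest.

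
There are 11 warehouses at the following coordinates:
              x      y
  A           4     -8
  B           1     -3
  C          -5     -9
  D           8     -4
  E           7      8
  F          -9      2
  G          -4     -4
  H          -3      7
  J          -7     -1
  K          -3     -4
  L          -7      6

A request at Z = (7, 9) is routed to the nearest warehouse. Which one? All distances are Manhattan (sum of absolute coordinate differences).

E

d(Z,A) = |7−4| + |9−(-8)| = 3 + 17 = 20
d(Z,B) = |7−1| + |9−(-3)| = 6 + 12 = 18
d(Z,C) = |7−(-5)| + |9−(-9)| = 12 + 18 = 30
d(Z,D) = |7−8| + |9−(-4)| = 1 + 13 = 14
d(Z,E) = |7−7| + |9−8| = 0 + 1 = 1
d(Z,F) = |7−(-9)| + |9−2| = 16 + 7 = 23
d(Z,G) = |7−(-4)| + |9−(-4)| = 11 + 13 = 24
d(Z,H) = |7−(-3)| + |9−7| = 10 + 2 = 12
d(Z,J) = |7−(-7)| + |9−(-1)| = 14 + 10 = 24
d(Z,K) = |7−(-3)| + |9−(-4)| = 10 + 13 = 23
d(Z,L) = |7−(-7)| + |9−6| = 14 + 3 = 17
The smallest is to E, so Z lies in the Voronoi region of E.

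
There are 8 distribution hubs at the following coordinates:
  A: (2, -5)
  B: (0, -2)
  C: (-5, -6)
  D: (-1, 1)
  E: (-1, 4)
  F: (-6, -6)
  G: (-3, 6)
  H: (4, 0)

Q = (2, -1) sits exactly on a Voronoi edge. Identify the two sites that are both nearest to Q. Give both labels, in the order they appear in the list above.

B and H

Squared distances from Q to each site:
|QA|² = (2−2)² + (-1−(-5))² = 0 + 16 = 16
|QB|² = (2−0)² + (-1−(-2))² = 4 + 1 = 5
|QC|² = (2−(-5))² + (-1−(-6))² = 49 + 25 = 74
|QD|² = (2−(-1))² + (-1−1)² = 9 + 4 = 13
|QE|² = (2−(-1))² + (-1−4)² = 9 + 25 = 34
|QF|² = (2−(-6))² + (-1−(-6))² = 64 + 25 = 89
|QG|² = (2−(-3))² + (-1−6)² = 25 + 49 = 74
|QH|² = (2−4)² + (-1−0)² = 4 + 1 = 5
Q is equidistant from B and H (both at squared distance 5), and every other site is strictly farther — so Q lies on the B–H Voronoi edge.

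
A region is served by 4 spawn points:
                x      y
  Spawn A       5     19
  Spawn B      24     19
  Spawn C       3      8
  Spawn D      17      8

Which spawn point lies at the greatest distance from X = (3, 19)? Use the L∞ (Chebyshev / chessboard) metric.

d(X, Spawn A) = max(2, 0) = 2
d(X, Spawn B) = max(21, 0) = 21
d(X, Spawn C) = max(0, 11) = 11
d(X, Spawn D) = max(14, 11) = 14
The largest is to Spawn B.

Spawn B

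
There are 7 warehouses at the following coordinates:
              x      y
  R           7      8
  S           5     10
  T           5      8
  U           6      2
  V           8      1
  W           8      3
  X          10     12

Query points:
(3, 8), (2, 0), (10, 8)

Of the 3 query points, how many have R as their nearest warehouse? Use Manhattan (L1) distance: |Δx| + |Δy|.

(3, 8) — d to each: R:4, S:4, T:2, U:9, V:12, W:10, X:11 → nearest is T
(2, 0) — d to each: R:13, S:13, T:11, U:6, V:7, W:9, X:20 → nearest is U
(10, 8) — d to each: R:3, S:7, T:5, U:10, V:9, W:7, X:4 → nearest is R
1 of the 3 points has R as nearest.

1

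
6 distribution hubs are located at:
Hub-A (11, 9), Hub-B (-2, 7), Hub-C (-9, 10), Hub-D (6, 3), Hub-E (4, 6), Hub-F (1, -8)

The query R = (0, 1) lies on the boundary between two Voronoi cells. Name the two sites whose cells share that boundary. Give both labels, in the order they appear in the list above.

Squared distances from R to each site:
d²(R, Hub-A) = (0−11)² + (1−9)² = 121 + 64 = 185
d²(R, Hub-B) = (0−(-2))² + (1−7)² = 4 + 36 = 40
d²(R, Hub-C) = (0−(-9))² + (1−10)² = 81 + 81 = 162
d²(R, Hub-D) = (0−6)² + (1−3)² = 36 + 4 = 40
d²(R, Hub-E) = (0−4)² + (1−6)² = 16 + 25 = 41
d²(R, Hub-F) = (0−1)² + (1−(-8))² = 1 + 81 = 82
R is equidistant from Hub-B and Hub-D (both at squared distance 40), and every other site is strictly farther — so R lies on the Hub-B–Hub-D Voronoi edge.

Hub-B and Hub-D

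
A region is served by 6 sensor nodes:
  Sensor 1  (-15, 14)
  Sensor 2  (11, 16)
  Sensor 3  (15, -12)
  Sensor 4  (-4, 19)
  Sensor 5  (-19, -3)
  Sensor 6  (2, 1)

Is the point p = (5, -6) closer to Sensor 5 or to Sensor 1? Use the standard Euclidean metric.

Compare squared distances:
d²(p, Sensor 5) = (5−(-19))² + (-6−(-3))² = 576 + 9 = 585
d²(p, Sensor 1) = (5−(-15))² + (-6−14)² = 400 + 400 = 800
585 < 800, so Sensor 5 is closer.

Sensor 5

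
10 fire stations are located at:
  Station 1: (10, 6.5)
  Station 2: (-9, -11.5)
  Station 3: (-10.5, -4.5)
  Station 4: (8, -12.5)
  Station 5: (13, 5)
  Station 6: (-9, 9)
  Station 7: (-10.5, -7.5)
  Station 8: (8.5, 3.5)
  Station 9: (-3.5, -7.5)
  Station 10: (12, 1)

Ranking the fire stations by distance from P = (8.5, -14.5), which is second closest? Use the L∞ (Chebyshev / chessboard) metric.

d(P, Station 1) = max(1.5, 21) = 21
d(P, Station 2) = max(17.5, 3) = 17.5
d(P, Station 3) = max(19, 10) = 19
d(P, Station 4) = max(0.5, 2) = 2
d(P, Station 5) = max(4.5, 19.5) = 19.5
d(P, Station 6) = max(17.5, 23.5) = 23.5
d(P, Station 7) = max(19, 7) = 19
d(P, Station 8) = max(0, 18) = 18
d(P, Station 9) = max(12, 7) = 12
d(P, Station 10) = max(3.5, 15.5) = 15.5
Sorted ascending: Station 4, Station 9, Station 10, … — the second-nearest is Station 9.

Station 9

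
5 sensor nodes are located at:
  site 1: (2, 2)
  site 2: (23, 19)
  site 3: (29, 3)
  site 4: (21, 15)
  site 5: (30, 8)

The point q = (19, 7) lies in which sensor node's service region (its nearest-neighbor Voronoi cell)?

Squared Euclidean distances:
d²(q, site 1) = (19−2)² + (7−2)² = 289 + 25 = 314
d²(q, site 2) = (19−23)² + (7−19)² = 16 + 144 = 160
d²(q, site 3) = (19−29)² + (7−3)² = 100 + 16 = 116
d²(q, site 4) = (19−21)² + (7−15)² = 4 + 64 = 68
d²(q, site 5) = (19−30)² + (7−8)² = 121 + 1 = 122
Minimum is at site 4.

site 4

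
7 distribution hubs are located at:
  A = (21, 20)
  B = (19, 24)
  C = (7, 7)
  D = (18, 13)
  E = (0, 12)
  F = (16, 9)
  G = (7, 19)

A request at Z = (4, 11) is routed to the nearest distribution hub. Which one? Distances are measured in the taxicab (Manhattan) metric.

E

d(Z,A) = 17 + 9 = 26
d(Z,B) = 15 + 13 = 28
d(Z,C) = 3 + 4 = 7
d(Z,D) = 14 + 2 = 16
d(Z,E) = 4 + 1 = 5
d(Z,F) = 12 + 2 = 14
d(Z,G) = 3 + 8 = 11
E is nearest.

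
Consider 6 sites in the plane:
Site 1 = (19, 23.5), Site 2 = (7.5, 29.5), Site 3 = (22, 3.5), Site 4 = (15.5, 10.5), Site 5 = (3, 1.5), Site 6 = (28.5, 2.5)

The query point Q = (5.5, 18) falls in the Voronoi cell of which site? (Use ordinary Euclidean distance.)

Since √ is increasing, it suffices to compare squared distances:
d²(Q, Site 1) = (5.5−19)² + (18−23.5)² = 182.25 + 30.25 = 212.5
d²(Q, Site 2) = (5.5−7.5)² + (18−29.5)² = 4 + 132.25 = 136.25
d²(Q, Site 3) = (5.5−22)² + (18−3.5)² = 272.25 + 210.25 = 482.5
d²(Q, Site 4) = (5.5−15.5)² + (18−10.5)² = 100 + 56.25 = 156.25
d²(Q, Site 5) = (5.5−3)² + (18−1.5)² = 6.25 + 272.25 = 278.5
d²(Q, Site 6) = (5.5−28.5)² + (18−2.5)² = 529 + 240.25 = 769.25
The smallest is to Site 2, so Q lies in the Voronoi region of Site 2.

Site 2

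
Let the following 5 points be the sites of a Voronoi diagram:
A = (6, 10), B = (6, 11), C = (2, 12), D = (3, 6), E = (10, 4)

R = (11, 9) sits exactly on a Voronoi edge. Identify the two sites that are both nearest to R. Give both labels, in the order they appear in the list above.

Squared distances from R to each site:
|RA|² = 25 + 1 = 26
|RB|² = 25 + 4 = 29
|RC|² = 81 + 9 = 90
|RD|² = 64 + 9 = 73
|RE|² = 1 + 25 = 26
R is equidistant from A and E (both at squared distance 26), and every other site is strictly farther — so R lies on the A–E Voronoi edge.

A and E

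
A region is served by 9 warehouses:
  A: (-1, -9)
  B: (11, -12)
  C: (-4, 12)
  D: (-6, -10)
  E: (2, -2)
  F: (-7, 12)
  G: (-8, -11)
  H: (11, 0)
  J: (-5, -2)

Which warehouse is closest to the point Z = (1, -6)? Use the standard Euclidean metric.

Compare squared distances (the ordering matches that of the actual distances):
|ZA|² = 4 + 9 = 13
|ZB|² = 100 + 36 = 136
|ZC|² = 25 + 324 = 349
|ZD|² = 49 + 16 = 65
|ZE|² = 1 + 16 = 17
|ZF|² = 64 + 324 = 388
|ZG|² = 81 + 25 = 106
|ZH|² = 100 + 36 = 136
|ZJ|² = 36 + 16 = 52
Minimum is at A.

A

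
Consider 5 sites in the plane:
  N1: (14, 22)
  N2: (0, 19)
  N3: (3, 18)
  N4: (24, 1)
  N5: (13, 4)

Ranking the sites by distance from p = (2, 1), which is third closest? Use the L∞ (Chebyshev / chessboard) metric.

N2

d(p,N1) = max(12, 21) = 21
d(p,N2) = max(2, 18) = 18
d(p,N3) = max(1, 17) = 17
d(p,N4) = max(22, 0) = 22
d(p,N5) = max(11, 3) = 11
Sorted ascending: N5, N3, N2, N1, … — the third-nearest is N2.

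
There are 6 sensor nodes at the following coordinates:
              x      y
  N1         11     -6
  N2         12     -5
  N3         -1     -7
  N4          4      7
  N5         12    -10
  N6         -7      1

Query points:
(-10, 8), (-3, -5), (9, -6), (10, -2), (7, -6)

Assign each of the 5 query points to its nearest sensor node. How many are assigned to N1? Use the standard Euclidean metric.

(-10, 8) — d² to each: N1:637, N2:653, N3:306, N4:197, N5:808, N6:58 → nearest is N6
(-3, -5) — d² to each: N1:197, N2:225, N3:8, N4:193, N5:250, N6:52 → nearest is N3
(9, -6) — d² to each: N1:4, N2:10, N3:101, N4:194, N5:25, N6:305 → nearest is N1
(10, -2) — d² to each: N1:17, N2:13, N3:146, N4:117, N5:68, N6:298 → nearest is N2
(7, -6) — d² to each: N1:16, N2:26, N3:65, N4:178, N5:41, N6:245 → nearest is N1
2 of the 5 points have N1 as nearest.

2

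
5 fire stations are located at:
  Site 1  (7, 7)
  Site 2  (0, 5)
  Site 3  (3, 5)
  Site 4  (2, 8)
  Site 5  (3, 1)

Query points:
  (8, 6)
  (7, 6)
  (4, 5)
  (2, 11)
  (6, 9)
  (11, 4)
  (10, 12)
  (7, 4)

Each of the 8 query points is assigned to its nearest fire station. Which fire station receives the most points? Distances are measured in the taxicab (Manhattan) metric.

Site 1

(8, 6) — d to each: Site 1:2, Site 2:9, Site 3:6, Site 4:8, Site 5:10 → nearest is Site 1
(7, 6) — d to each: Site 1:1, Site 2:8, Site 3:5, Site 4:7, Site 5:9 → nearest is Site 1
(4, 5) — d to each: Site 1:5, Site 2:4, Site 3:1, Site 4:5, Site 5:5 → nearest is Site 3
(2, 11) — d to each: Site 1:9, Site 2:8, Site 3:7, Site 4:3, Site 5:11 → nearest is Site 4
(6, 9) — d to each: Site 1:3, Site 2:10, Site 3:7, Site 4:5, Site 5:11 → nearest is Site 1
(11, 4) — d to each: Site 1:7, Site 2:12, Site 3:9, Site 4:13, Site 5:11 → nearest is Site 1
(10, 12) — d to each: Site 1:8, Site 2:17, Site 3:14, Site 4:12, Site 5:18 → nearest is Site 1
(7, 4) — d to each: Site 1:3, Site 2:8, Site 3:5, Site 4:9, Site 5:7 → nearest is Site 1
Tally — Site 1:6, Site 3:1, Site 4:1. Site 1 captures the most (6).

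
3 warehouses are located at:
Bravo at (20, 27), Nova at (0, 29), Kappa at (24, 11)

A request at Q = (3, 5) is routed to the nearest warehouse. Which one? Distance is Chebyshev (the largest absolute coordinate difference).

Kappa

d(Q, Bravo) = max(17, 22) = 22
d(Q, Nova) = max(3, 24) = 24
d(Q, Kappa) = max(21, 6) = 21
The smallest is to Kappa, so Q lies in the Voronoi region of Kappa.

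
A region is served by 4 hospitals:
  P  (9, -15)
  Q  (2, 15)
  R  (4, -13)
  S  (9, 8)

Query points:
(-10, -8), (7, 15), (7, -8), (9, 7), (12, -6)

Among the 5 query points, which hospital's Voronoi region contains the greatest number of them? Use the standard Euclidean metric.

R

(-10, -8) — d² to each: P:410, Q:673, R:221, S:617 → nearest is R
(7, 15) — d² to each: P:904, Q:25, R:793, S:53 → nearest is Q
(7, -8) — d² to each: P:53, Q:554, R:34, S:260 → nearest is R
(9, 7) — d² to each: P:484, Q:113, R:425, S:1 → nearest is S
(12, -6) — d² to each: P:90, Q:541, R:113, S:205 → nearest is P
Tally — P:1, Q:1, R:2, S:1. R captures the most (2).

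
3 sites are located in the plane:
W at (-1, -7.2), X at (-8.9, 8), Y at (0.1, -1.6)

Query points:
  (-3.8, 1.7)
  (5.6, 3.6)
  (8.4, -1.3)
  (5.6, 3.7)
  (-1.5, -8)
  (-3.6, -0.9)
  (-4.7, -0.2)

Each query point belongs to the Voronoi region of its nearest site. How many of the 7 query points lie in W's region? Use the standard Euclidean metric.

1

(-3.8, 1.7) — d² to each: W:87.05, X:65.7, Y:26.1 → nearest is Y
(5.6, 3.6) — d² to each: W:160.2, X:229.61, Y:57.29 → nearest is Y
(8.4, -1.3) — d² to each: W:123.17, X:385.78, Y:68.98 → nearest is Y
(5.6, 3.7) — d² to each: W:162.37, X:228.74, Y:58.34 → nearest is Y
(-1.5, -8) — d² to each: W:0.89, X:310.76, Y:43.52 → nearest is W
(-3.6, -0.9) — d² to each: W:46.45, X:107.3, Y:14.18 → nearest is Y
(-4.7, -0.2) — d² to each: W:62.69, X:84.88, Y:25 → nearest is Y
1 of the 7 points has W as nearest.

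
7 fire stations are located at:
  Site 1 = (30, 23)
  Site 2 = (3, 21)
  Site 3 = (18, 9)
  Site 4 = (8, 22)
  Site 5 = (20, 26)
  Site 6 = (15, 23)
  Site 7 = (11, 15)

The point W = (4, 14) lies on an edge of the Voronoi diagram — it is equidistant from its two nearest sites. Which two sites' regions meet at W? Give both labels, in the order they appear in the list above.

Squared distances from W to each site:
d²(W, Site 1) = (4−30)² + (14−23)² = 676 + 81 = 757
d²(W, Site 2) = (4−3)² + (14−21)² = 1 + 49 = 50
d²(W, Site 3) = (4−18)² + (14−9)² = 196 + 25 = 221
d²(W, Site 4) = (4−8)² + (14−22)² = 16 + 64 = 80
d²(W, Site 5) = (4−20)² + (14−26)² = 256 + 144 = 400
d²(W, Site 6) = (4−15)² + (14−23)² = 121 + 81 = 202
d²(W, Site 7) = (4−11)² + (14−15)² = 49 + 1 = 50
W is equidistant from Site 2 and Site 7 (both at squared distance 50), and every other site is strictly farther — so W lies on the Site 2–Site 7 Voronoi edge.

Site 2 and Site 7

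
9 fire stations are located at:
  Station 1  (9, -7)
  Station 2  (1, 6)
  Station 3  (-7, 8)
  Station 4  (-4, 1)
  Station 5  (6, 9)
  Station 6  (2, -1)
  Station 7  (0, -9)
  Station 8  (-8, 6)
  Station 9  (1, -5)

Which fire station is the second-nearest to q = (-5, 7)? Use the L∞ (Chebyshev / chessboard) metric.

d(q, Station 1) = max(14, 14) = 14
d(q, Station 2) = max(6, 1) = 6
d(q, Station 3) = max(2, 1) = 2
d(q, Station 4) = max(1, 6) = 6
d(q, Station 5) = max(11, 2) = 11
d(q, Station 6) = max(7, 8) = 8
d(q, Station 7) = max(5, 16) = 16
d(q, Station 8) = max(3, 1) = 3
d(q, Station 9) = max(6, 12) = 12
Sorted ascending: Station 3, Station 8, Station 2, … — the second-nearest is Station 8.

Station 8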